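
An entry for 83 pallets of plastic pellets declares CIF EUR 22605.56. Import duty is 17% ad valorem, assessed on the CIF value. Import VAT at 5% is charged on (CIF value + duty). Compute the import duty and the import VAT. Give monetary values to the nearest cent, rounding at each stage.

Import duty = 22605.56 × 17% = 3842.95
VAT base = CIF + duty = 22605.56 + 3842.95 = 26448.51
Import VAT = 26448.51 × 5% = 1322.43

Import duty: EUR 3842.95; import VAT: EUR 1322.43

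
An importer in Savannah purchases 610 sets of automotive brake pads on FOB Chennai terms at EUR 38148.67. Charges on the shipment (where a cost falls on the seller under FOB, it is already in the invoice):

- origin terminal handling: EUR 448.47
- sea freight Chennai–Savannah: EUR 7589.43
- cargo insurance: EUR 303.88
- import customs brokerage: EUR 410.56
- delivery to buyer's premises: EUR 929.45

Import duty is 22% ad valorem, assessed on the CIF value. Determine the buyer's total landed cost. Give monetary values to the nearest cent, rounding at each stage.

Total landed cost: EUR 57511.23

FOB: the seller bears costs until goods are on board at the origin port; the buyer bears freight, insurance and all costs thereafter.
Already in the invoice (seller's account under FOB): origin terminal — exclude.
CIF value = FOB price + freight + insurance = 38148.67 + 7589.43 + 303.88 = 46041.98
Import duty = 46041.98 × 22% = 10129.24
Buyer bears: freight 7589.43 + insurance 303.88 + brokerage 410.56 + delivery 929.45 + duty 10129.24 = 19362.56
Landed cost = invoice 38148.67 + 19362.56 = 57511.23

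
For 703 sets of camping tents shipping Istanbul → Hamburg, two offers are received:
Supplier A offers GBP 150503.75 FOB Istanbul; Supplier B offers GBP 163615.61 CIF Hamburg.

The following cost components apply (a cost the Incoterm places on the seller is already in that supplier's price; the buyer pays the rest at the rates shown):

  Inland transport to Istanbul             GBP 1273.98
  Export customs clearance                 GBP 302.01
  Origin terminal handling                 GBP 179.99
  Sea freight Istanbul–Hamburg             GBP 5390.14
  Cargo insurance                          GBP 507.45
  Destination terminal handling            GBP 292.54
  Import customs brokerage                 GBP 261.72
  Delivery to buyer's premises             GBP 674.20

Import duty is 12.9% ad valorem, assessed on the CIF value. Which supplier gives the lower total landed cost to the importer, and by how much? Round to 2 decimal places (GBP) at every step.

Supplier A (FOB):
CIF value = FOB price + freight + insurance = 150503.75 + 5390.14 + 507.45 = 156401.34
Import duty = 156401.34 × 12.9% = 20175.77
Buyer bears (A): 5390.14 + 507.45 + 292.54 + 261.72 + 674.20 = 7126.05
Landed cost (A) = invoice 150503.75 + 7126.05 + duty 20175.77 = 177805.57
Supplier B (CIF):
The CIF price already equals the CIF value: 163615.61
Import duty = 163615.61 × 12.9% = 21106.41
Buyer bears (B): 292.54 + 261.72 + 674.20 = 1228.46
Landed cost (B) = invoice 163615.61 + 1228.46 + duty 21106.41 = 185950.48
Difference = |177805.57 − 185950.48| = 8144.91

Supplier A is cheaper by GBP 8144.91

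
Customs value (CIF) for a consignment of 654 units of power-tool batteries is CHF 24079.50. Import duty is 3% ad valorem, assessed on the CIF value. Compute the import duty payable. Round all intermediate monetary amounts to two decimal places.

Import duty = 24079.50 × 3% = 722.39

Import duty: CHF 722.39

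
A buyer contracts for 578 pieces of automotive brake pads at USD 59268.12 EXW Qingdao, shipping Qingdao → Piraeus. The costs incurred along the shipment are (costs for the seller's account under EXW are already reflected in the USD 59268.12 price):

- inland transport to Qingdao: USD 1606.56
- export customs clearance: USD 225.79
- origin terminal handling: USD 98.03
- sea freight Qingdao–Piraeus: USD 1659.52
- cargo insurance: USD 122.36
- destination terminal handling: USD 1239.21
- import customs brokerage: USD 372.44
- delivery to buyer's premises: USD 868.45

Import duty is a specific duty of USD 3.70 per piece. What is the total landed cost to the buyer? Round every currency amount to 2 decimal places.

Total landed cost: USD 67599.08

EXW: the seller makes goods available at their premises; the buyer bears all onward costs.
CIF value = EXW price + inland to port + export clearance + origin terminal + freight + insurance = 59268.12 + 1606.56 + 225.79 + 98.03 + 1659.52 + 122.36 = 62980.38
Import duty = 578 × 3.70 = 2138.60
Buyer bears: inland to port 1606.56 + export clearance 225.79 + origin terminal 98.03 + freight 1659.52 + insurance 122.36 + destination terminal 1239.21 + brokerage 372.44 + delivery 868.45 + duty 2138.60 = 8330.96
Landed cost = invoice 59268.12 + 8330.96 = 67599.08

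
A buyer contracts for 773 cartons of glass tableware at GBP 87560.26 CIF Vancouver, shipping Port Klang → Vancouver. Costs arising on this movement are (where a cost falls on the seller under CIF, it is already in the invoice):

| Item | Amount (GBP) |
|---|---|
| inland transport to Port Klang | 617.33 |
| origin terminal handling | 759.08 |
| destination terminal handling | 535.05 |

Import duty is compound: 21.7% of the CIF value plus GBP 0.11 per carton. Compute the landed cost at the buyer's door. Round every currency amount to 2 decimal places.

Total landed cost: GBP 107180.92

CIF: the seller pays costs through ocean freight and marine insurance to the destination port.
Already in the invoice (seller's account under CIF): inland to port, origin terminal — exclude.
The CIF price already equals the CIF value: 87560.26
Ad valorem component: 87560.26 × 21.7% = 19000.58
Specific component: 773 × 0.11 = 85.03
Import duty = 19000.58 + 85.03 = 19085.61
Buyer bears: destination terminal 535.05 + duty 19085.61 = 19620.66
Landed cost = invoice 87560.26 + 19620.66 = 107180.92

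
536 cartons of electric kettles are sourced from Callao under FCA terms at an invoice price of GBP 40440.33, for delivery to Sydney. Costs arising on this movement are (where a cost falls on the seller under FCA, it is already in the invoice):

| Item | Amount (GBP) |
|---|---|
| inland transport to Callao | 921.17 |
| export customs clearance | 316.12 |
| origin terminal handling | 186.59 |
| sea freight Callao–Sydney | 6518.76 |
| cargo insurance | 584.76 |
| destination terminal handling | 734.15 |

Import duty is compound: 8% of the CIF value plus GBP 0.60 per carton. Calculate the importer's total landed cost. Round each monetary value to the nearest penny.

FCA: the seller delivers export-cleared goods to the carrier; the buyer bears costs from that point.
Already in the invoice (seller's account under FCA): inland to port, export clearance — exclude.
CIF value = FCA price + origin terminal + freight + insurance = 40440.33 + 186.59 + 6518.76 + 584.76 = 47730.44
Ad valorem component: 47730.44 × 8% = 3818.44
Specific component: 536 × 0.60 = 321.60
Import duty = 3818.44 + 321.60 = 4140.04
Buyer bears: origin terminal 186.59 + freight 6518.76 + insurance 584.76 + destination terminal 734.15 + duty 4140.04 = 12164.30
Landed cost = invoice 40440.33 + 12164.30 = 52604.63

Total landed cost: GBP 52604.63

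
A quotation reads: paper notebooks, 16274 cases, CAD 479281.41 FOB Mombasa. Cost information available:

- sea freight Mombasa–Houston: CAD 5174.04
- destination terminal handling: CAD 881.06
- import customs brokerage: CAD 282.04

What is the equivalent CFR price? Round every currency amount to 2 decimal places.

Not relevant to the conversion: destination terminal, brokerage — on the buyer under both terms; not part of either seller's price.
From FOB to CFR, the seller additionally bears: freight.
CFR price = 479281.41 + 5174.04 = 484455.45

CFR price: CAD 484455.45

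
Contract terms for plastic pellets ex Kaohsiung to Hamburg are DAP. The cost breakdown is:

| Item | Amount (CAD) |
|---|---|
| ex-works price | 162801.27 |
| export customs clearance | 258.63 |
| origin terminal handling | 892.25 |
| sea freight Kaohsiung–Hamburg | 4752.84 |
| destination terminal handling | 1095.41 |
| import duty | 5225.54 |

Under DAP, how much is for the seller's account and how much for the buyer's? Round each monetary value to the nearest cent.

Seller: CAD 169800.40; buyer: CAD 5225.54

DAP: the seller bears all costs to the named destination except import duty and clearance.
Seller's account: goods 162801.27 + export clearance 258.63 + origin terminal 892.25 + freight 4752.84 + destination terminal 1095.41 = 169800.40
Buyer's account: duty 5225.54 = 5225.54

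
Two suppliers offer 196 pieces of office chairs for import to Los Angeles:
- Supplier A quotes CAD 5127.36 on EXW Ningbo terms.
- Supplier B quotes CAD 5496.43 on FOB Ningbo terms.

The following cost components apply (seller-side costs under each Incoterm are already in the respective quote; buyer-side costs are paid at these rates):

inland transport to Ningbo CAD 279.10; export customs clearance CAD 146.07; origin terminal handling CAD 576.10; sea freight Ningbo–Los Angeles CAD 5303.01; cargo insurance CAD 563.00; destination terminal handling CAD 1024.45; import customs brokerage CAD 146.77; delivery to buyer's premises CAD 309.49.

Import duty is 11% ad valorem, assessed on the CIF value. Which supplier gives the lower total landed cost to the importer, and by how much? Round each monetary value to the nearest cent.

Supplier A (EXW):
CIF value = EXW price + inland to port + export clearance + origin terminal + freight + insurance = 5127.36 + 279.10 + 146.07 + 576.10 + 5303.01 + 563.00 = 11994.64
Import duty = 11994.64 × 11% = 1319.41
Buyer bears (A): 279.10 + 146.07 + 576.10 + 5303.01 + 563.00 + 1024.45 + 146.77 + 309.49 = 8347.99
Landed cost (A) = invoice 5127.36 + 8347.99 + duty 1319.41 = 14794.76
Supplier B (FOB):
CIF value = FOB price + freight + insurance = 5496.43 + 5303.01 + 563.00 = 11362.44
Import duty = 11362.44 × 11% = 1249.87
Buyer bears (B): 5303.01 + 563.00 + 1024.45 + 146.77 + 309.49 = 7346.72
Landed cost (B) = invoice 5496.43 + 7346.72 + duty 1249.87 = 14093.02
Difference = |14794.76 − 14093.02| = 701.74

Supplier B is cheaper by CAD 701.74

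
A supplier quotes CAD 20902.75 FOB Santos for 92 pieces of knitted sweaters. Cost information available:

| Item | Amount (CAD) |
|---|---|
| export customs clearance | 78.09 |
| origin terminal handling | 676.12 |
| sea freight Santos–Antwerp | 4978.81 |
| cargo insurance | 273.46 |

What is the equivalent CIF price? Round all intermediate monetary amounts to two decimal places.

Not relevant to the conversion: export clearance, origin terminal — on the seller under both FOB and CIF; already in the FOB price and stays in the CIF price.
From FOB to CIF, the seller additionally bears: freight, insurance.
CIF price = 20902.75 + 4978.81 + 273.46 = 26155.02

CIF price: CAD 26155.02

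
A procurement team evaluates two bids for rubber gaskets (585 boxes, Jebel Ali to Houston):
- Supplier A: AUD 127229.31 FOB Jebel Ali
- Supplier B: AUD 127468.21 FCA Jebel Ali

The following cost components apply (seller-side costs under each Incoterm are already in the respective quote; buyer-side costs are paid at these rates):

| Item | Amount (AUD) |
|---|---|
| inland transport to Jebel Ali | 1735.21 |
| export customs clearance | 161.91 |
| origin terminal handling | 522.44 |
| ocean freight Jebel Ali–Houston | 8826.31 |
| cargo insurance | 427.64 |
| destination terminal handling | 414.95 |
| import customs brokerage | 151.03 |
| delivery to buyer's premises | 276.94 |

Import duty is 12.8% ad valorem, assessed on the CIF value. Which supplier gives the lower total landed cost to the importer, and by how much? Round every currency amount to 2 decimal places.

Supplier A (FOB):
CIF value = FOB price + freight + insurance = 127229.31 + 8826.31 + 427.64 = 136483.26
Import duty = 136483.26 × 12.8% = 17469.86
Buyer bears (A): 8826.31 + 427.64 + 414.95 + 151.03 + 276.94 = 10096.87
Landed cost (A) = invoice 127229.31 + 10096.87 + duty 17469.86 = 154796.04
Supplier B (FCA):
CIF value = FCA price + origin terminal + freight + insurance = 127468.21 + 522.44 + 8826.31 + 427.64 = 137244.60
Import duty = 137244.60 × 12.8% = 17567.31
Buyer bears (B): 522.44 + 8826.31 + 427.64 + 414.95 + 151.03 + 276.94 = 10619.31
Landed cost (B) = invoice 127468.21 + 10619.31 + duty 17567.31 = 155654.83
Difference = |154796.04 − 155654.83| = 858.79

Supplier A is cheaper by AUD 858.79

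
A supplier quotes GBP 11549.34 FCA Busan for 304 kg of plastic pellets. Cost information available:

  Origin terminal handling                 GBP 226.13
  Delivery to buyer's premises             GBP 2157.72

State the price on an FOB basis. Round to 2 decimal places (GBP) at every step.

Not relevant to the conversion: delivery — on the buyer under both terms; not part of either seller's price.
From FCA to FOB, the seller additionally bears: origin terminal.
FOB price = 11549.34 + 226.13 = 11775.47

FOB price: GBP 11775.47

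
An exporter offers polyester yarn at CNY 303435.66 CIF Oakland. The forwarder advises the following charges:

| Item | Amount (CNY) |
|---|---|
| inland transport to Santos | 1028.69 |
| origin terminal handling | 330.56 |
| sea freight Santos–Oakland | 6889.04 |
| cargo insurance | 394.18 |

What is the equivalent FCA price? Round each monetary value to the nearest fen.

FCA price: CNY 295821.88

Not relevant to the conversion: inland to port — on the seller under both CIF and FCA; already in the CIF price and stays in the FCA price.
From CIF to FCA, the seller no longer bears: origin terminal, freight, insurance.
FCA price = 303435.66 − 330.56 − 6889.04 − 394.18 = 295821.88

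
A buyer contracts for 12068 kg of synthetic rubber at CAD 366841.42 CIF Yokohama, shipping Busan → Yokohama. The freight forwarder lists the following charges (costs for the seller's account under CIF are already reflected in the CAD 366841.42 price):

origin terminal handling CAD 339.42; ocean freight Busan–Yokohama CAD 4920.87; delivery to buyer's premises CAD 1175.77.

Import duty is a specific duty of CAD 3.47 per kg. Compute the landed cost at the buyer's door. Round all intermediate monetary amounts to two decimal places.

Total landed cost: CAD 409893.15

CIF: the seller pays costs through ocean freight and marine insurance to the destination port.
Already in the invoice (seller's account under CIF): origin terminal, freight — exclude.
The CIF price already equals the CIF value: 366841.42
Import duty = 12068 × 3.47 = 41875.96
Buyer bears: delivery 1175.77 + duty 41875.96 = 43051.73
Landed cost = invoice 366841.42 + 43051.73 = 409893.15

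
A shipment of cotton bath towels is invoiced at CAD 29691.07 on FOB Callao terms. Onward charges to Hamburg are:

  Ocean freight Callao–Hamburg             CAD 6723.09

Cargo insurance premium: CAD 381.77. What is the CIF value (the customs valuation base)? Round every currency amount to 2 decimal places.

CIF value: CAD 36795.93

CIF = FOB price + freight + insurance
CIF = 29691.07 + 6723.09 + 381.77 = 36795.93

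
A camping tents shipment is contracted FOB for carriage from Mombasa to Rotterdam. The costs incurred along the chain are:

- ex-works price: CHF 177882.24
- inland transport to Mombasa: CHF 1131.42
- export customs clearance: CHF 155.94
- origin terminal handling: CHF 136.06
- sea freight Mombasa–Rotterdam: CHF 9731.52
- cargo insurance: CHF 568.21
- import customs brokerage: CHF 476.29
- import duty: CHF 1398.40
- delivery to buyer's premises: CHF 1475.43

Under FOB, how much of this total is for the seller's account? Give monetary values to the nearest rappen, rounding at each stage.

Seller's account: CHF 179305.66

FOB: the seller bears costs until goods are on board at the origin port; the buyer bears freight, insurance and all costs thereafter.
Seller's account: goods 177882.24 + inland to port 1131.42 + export clearance 155.94 + origin terminal 136.06 = 179305.66
Buyer's account: freight 9731.52 + insurance 568.21 + brokerage 476.29 + duty 1398.40 + delivery 1475.43 = 13649.85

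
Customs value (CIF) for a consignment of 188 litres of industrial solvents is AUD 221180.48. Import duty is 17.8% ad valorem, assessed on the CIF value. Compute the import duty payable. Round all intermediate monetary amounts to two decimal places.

Import duty = 221180.48 × 17.8% = 39370.13

Import duty: AUD 39370.13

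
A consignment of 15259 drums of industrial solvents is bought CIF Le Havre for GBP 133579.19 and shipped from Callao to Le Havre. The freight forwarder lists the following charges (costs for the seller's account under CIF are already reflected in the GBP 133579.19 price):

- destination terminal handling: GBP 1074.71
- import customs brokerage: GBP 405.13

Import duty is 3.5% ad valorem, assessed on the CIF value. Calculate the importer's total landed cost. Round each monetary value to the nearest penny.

CIF: the seller pays costs through ocean freight and marine insurance to the destination port.
The CIF price already equals the CIF value: 133579.19
Import duty = 133579.19 × 3.5% = 4675.27
Buyer bears: destination terminal 1074.71 + brokerage 405.13 + duty 4675.27 = 6155.11
Landed cost = invoice 133579.19 + 6155.11 = 139734.30

Total landed cost: GBP 139734.30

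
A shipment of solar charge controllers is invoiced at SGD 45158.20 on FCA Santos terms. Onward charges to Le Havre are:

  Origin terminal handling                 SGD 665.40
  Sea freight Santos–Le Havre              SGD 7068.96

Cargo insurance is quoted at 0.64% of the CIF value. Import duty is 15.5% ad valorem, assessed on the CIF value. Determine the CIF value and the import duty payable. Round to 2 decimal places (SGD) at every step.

CIF value: SGD 53233.25; import duty: SGD 8251.15

Let C be the CIF value. C = FCA price + pre-shipment costs + freight + 0.64% × C
C − 0.64% × C = 45158.20 + 665.40 + 7068.96
0.9936 × C = 52892.56
C = 52892.56 / 0.9936 = 53233.25
Insurance premium = 0.64% × 53233.25 = 340.69
Import duty = 53233.25 × 15.5% = 8251.15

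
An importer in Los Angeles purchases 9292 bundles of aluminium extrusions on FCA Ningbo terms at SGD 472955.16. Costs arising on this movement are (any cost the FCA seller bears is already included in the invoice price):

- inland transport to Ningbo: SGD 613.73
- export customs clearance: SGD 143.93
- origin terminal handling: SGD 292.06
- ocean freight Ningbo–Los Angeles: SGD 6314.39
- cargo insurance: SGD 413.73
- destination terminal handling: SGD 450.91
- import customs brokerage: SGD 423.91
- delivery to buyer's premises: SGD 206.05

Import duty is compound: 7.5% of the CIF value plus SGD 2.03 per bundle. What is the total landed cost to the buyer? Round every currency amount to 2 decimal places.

Total landed cost: SGD 535917.12

FCA: the seller delivers export-cleared goods to the carrier; the buyer bears costs from that point.
Already in the invoice (seller's account under FCA): inland to port, export clearance — exclude.
CIF value = FCA price + origin terminal + freight + insurance = 472955.16 + 292.06 + 6314.39 + 413.73 = 479975.34
Ad valorem component: 479975.34 × 7.5% = 35998.15
Specific component: 9292 × 2.03 = 18862.76
Import duty = 35998.15 + 18862.76 = 54860.91
Buyer bears: origin terminal 292.06 + freight 6314.39 + insurance 413.73 + destination terminal 450.91 + brokerage 423.91 + delivery 206.05 + duty 54860.91 = 62961.96
Landed cost = invoice 472955.16 + 62961.96 = 535917.12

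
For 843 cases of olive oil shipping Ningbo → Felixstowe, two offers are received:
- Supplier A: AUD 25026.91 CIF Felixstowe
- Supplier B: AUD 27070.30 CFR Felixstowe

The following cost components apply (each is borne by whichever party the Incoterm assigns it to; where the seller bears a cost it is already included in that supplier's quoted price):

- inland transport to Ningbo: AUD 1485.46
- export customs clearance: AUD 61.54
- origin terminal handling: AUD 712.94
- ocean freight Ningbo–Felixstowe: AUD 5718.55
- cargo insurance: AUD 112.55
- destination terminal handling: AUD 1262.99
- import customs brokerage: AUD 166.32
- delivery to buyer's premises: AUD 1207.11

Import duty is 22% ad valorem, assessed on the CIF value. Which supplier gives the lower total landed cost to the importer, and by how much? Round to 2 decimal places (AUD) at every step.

Supplier A is cheaper by AUD 2630.25

Supplier A (CIF):
The CIF price already equals the CIF value: 25026.91
Import duty = 25026.91 × 22% = 5505.92
Buyer bears (A): 1262.99 + 166.32 + 1207.11 = 2636.42
Landed cost (A) = invoice 25026.91 + 2636.42 + duty 5505.92 = 33169.25
Supplier B (CFR):
CIF value = CFR price + insurance = 27070.30 + 112.55 = 27182.85
Import duty = 27182.85 × 22% = 5980.23
Buyer bears (B): 112.55 + 1262.99 + 166.32 + 1207.11 = 2748.97
Landed cost (B) = invoice 27070.30 + 2748.97 + duty 5980.23 = 35799.50
Difference = |33169.25 − 35799.50| = 2630.25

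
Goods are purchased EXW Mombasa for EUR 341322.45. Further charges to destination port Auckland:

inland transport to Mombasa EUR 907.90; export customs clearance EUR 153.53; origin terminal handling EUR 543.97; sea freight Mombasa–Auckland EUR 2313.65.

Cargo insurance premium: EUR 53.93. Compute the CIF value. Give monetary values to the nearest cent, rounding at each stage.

CIF value: EUR 345295.43

CIF = EXW price + pre-shipment costs + freight + insurance
CIF = 341322.45 + 907.90 + 153.53 + 543.97 + 2313.65 + 53.93 = 345295.43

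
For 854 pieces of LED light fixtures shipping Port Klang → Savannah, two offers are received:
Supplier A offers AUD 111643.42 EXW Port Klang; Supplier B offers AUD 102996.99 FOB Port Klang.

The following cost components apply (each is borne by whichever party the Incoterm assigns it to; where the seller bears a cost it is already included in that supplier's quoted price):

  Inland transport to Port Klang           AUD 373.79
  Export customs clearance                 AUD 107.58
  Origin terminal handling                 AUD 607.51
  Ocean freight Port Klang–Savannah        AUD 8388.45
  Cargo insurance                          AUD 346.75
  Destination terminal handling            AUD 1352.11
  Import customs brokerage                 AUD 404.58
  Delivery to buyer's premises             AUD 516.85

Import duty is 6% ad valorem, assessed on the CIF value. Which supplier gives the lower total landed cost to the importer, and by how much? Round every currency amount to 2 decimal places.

Supplier B is cheaper by AUD 10319.43

Supplier A (EXW):
CIF value = EXW price + inland to port + export clearance + origin terminal + freight + insurance = 111643.42 + 373.79 + 107.58 + 607.51 + 8388.45 + 346.75 = 121467.50
Import duty = 121467.50 × 6% = 7288.05
Buyer bears (A): 373.79 + 107.58 + 607.51 + 8388.45 + 346.75 + 1352.11 + 404.58 + 516.85 = 12097.62
Landed cost (A) = invoice 111643.42 + 12097.62 + duty 7288.05 = 131029.09
Supplier B (FOB):
CIF value = FOB price + freight + insurance = 102996.99 + 8388.45 + 346.75 = 111732.19
Import duty = 111732.19 × 6% = 6703.93
Buyer bears (B): 8388.45 + 346.75 + 1352.11 + 404.58 + 516.85 = 11008.74
Landed cost (B) = invoice 102996.99 + 11008.74 + duty 6703.93 = 120709.66
Difference = |131029.09 − 120709.66| = 10319.43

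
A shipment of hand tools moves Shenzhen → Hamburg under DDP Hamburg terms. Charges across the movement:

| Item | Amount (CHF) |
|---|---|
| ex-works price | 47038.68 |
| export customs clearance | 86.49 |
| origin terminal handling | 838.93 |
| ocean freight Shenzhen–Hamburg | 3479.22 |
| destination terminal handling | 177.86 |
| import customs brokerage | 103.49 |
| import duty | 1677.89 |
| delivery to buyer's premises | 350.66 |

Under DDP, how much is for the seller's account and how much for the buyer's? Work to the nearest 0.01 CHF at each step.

Seller: CHF 53753.22; buyer: CHF 0.00

DDP: the seller bears all costs including import duty.
Seller's account: goods 47038.68 + export clearance 86.49 + origin terminal 838.93 + freight 3479.22 + destination terminal 177.86 + brokerage 103.49 + duty 1677.89 + delivery 350.66 = 53753.22
Buyer's account: 0.00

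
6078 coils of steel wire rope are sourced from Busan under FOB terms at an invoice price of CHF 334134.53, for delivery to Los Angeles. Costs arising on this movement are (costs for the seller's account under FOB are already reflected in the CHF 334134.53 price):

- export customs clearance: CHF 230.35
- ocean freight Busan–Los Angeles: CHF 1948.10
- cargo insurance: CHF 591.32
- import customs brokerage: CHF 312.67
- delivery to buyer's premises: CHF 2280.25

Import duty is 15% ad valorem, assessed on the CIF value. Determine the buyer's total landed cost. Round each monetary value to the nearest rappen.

Total landed cost: CHF 389767.96

FOB: the seller bears costs until goods are on board at the origin port; the buyer bears freight, insurance and all costs thereafter.
Already in the invoice (seller's account under FOB): export clearance — exclude.
CIF value = FOB price + freight + insurance = 334134.53 + 1948.10 + 591.32 = 336673.95
Import duty = 336673.95 × 15% = 50501.09
Buyer bears: freight 1948.10 + insurance 591.32 + brokerage 312.67 + delivery 2280.25 + duty 50501.09 = 55633.43
Landed cost = invoice 334134.53 + 55633.43 = 389767.96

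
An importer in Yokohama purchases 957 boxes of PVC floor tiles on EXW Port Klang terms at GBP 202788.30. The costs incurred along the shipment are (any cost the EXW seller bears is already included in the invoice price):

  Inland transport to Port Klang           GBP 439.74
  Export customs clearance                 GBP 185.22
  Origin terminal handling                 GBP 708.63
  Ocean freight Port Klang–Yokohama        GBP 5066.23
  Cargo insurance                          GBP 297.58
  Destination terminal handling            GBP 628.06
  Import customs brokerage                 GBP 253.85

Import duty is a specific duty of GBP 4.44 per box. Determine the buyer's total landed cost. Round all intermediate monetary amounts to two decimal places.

Total landed cost: GBP 214616.69

EXW: the seller makes goods available at their premises; the buyer bears all onward costs.
CIF value = EXW price + inland to port + export clearance + origin terminal + freight + insurance = 202788.30 + 439.74 + 185.22 + 708.63 + 5066.23 + 297.58 = 209485.70
Import duty = 957 × 4.44 = 4249.08
Buyer bears: inland to port 439.74 + export clearance 185.22 + origin terminal 708.63 + freight 5066.23 + insurance 297.58 + destination terminal 628.06 + brokerage 253.85 + duty 4249.08 = 11828.39
Landed cost = invoice 202788.30 + 11828.39 = 214616.69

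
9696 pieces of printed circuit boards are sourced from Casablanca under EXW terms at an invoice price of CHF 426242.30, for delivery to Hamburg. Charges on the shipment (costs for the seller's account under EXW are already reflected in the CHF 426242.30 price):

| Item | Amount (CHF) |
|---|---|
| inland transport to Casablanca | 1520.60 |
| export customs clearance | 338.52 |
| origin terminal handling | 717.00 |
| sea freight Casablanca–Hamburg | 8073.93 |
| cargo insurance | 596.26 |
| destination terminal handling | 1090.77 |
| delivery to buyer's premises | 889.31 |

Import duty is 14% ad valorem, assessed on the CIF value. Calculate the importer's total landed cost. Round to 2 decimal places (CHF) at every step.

Total landed cost: CHF 500717.10

EXW: the seller makes goods available at their premises; the buyer bears all onward costs.
CIF value = EXW price + inland to port + export clearance + origin terminal + freight + insurance = 426242.30 + 1520.60 + 338.52 + 717.00 + 8073.93 + 596.26 = 437488.61
Import duty = 437488.61 × 14% = 61248.41
Buyer bears: inland to port 1520.60 + export clearance 338.52 + origin terminal 717.00 + freight 8073.93 + insurance 596.26 + destination terminal 1090.77 + delivery 889.31 + duty 61248.41 = 74474.80
Landed cost = invoice 426242.30 + 74474.80 = 500717.10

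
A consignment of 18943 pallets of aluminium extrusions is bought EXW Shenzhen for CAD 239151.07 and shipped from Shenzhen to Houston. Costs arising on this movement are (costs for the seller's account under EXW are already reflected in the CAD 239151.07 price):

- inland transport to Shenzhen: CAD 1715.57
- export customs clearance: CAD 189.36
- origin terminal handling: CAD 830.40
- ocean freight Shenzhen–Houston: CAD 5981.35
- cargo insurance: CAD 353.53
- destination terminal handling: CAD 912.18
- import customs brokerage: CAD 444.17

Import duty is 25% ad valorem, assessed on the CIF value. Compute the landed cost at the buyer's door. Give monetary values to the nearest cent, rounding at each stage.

Total landed cost: CAD 311632.95

EXW: the seller makes goods available at their premises; the buyer bears all onward costs.
CIF value = EXW price + inland to port + export clearance + origin terminal + freight + insurance = 239151.07 + 1715.57 + 189.36 + 830.40 + 5981.35 + 353.53 = 248221.28
Import duty = 248221.28 × 25% = 62055.32
Buyer bears: inland to port 1715.57 + export clearance 189.36 + origin terminal 830.40 + freight 5981.35 + insurance 353.53 + destination terminal 912.18 + brokerage 444.17 + duty 62055.32 = 72481.88
Landed cost = invoice 239151.07 + 72481.88 = 311632.95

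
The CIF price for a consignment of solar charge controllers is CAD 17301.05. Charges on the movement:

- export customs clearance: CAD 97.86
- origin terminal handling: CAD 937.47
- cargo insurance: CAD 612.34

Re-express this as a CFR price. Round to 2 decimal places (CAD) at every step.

CFR price: CAD 16688.71

Not relevant to the conversion: origin terminal, export clearance — on the seller under both CIF and CFR; already in the CIF price and stays in the CFR price.
From CIF to CFR, the seller no longer bears: insurance.
CFR price = 17301.05 − 612.34 = 16688.71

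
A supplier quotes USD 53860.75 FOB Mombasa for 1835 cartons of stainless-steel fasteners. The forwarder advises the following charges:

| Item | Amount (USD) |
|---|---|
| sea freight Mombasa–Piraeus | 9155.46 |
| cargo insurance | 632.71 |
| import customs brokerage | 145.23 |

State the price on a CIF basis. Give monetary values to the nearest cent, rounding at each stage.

Not relevant to the conversion: brokerage — on the buyer under both terms; not part of either seller's price.
From FOB to CIF, the seller additionally bears: freight, insurance.
CIF price = 53860.75 + 9155.46 + 632.71 = 63648.92

CIF price: USD 63648.92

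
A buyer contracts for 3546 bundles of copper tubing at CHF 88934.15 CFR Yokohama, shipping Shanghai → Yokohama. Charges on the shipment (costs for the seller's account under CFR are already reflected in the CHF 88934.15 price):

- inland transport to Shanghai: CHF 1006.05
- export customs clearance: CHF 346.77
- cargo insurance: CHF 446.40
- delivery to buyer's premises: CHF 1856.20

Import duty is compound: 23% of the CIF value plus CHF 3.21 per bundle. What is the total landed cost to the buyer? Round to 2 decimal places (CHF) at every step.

CFR: the seller pays costs through ocean freight to the destination port, but not insurance.
Already in the invoice (seller's account under CFR): inland to port, export clearance — exclude.
CIF value = CFR price + insurance = 88934.15 + 446.40 = 89380.55
Ad valorem component: 89380.55 × 23% = 20557.53
Specific component: 3546 × 3.21 = 11382.66
Import duty = 20557.53 + 11382.66 = 31940.19
Buyer bears: insurance 446.40 + delivery 1856.20 + duty 31940.19 = 34242.79
Landed cost = invoice 88934.15 + 34242.79 = 123176.94

Total landed cost: CHF 123176.94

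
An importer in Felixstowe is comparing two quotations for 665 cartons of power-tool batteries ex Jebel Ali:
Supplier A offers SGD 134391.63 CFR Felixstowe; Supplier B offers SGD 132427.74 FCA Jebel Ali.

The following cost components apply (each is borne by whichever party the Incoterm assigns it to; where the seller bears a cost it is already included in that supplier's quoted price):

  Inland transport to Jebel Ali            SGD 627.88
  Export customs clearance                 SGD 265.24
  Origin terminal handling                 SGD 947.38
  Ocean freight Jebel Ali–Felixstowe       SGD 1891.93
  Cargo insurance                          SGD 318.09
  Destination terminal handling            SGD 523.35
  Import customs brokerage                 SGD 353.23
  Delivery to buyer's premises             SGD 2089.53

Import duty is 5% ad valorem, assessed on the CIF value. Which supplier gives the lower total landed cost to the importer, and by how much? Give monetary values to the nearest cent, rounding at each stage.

Supplier A (CFR):
CIF value = CFR price + insurance = 134391.63 + 318.09 = 134709.72
Import duty = 134709.72 × 5% = 6735.49
Buyer bears (A): 318.09 + 523.35 + 353.23 + 2089.53 = 3284.20
Landed cost (A) = invoice 134391.63 + 3284.20 + duty 6735.49 = 144411.32
Supplier B (FCA):
CIF value = FCA price + origin terminal + freight + insurance = 132427.74 + 947.38 + 1891.93 + 318.09 = 135585.14
Import duty = 135585.14 × 5% = 6779.26
Buyer bears (B): 947.38 + 1891.93 + 318.09 + 523.35 + 353.23 + 2089.53 = 6123.51
Landed cost (B) = invoice 132427.74 + 6123.51 + duty 6779.26 = 145330.51
Difference = |144411.32 − 145330.51| = 919.19

Supplier A is cheaper by SGD 919.19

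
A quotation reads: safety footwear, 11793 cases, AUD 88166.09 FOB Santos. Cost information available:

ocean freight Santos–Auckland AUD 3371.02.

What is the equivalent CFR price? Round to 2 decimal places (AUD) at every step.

From FOB to CFR, the seller additionally bears: freight.
CFR price = 88166.09 + 3371.02 = 91537.11

CFR price: AUD 91537.11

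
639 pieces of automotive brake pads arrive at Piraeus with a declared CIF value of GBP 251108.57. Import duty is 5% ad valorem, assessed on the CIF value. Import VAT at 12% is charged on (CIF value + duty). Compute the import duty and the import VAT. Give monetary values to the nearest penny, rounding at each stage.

Import duty = 251108.57 × 5% = 12555.43
VAT base = CIF + duty = 251108.57 + 12555.43 = 263664.00
Import VAT = 263664.00 × 12% = 31639.68

Import duty: GBP 12555.43; import VAT: GBP 31639.68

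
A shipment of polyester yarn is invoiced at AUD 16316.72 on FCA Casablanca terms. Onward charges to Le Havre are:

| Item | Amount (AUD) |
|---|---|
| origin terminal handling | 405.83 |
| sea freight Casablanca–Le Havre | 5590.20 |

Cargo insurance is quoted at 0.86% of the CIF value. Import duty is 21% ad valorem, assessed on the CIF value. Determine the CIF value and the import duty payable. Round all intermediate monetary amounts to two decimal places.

CIF value: AUD 22506.30; import duty: AUD 4726.32

Let C be the CIF value. C = FCA price + pre-shipment costs + freight + 0.86% × C
C − 0.86% × C = 16316.72 + 405.83 + 5590.20
0.9914 × C = 22312.75
C = 22312.75 / 0.9914 = 22506.30
Insurance premium = 0.86% × 22506.30 = 193.55
Import duty = 22506.30 × 21% = 4726.32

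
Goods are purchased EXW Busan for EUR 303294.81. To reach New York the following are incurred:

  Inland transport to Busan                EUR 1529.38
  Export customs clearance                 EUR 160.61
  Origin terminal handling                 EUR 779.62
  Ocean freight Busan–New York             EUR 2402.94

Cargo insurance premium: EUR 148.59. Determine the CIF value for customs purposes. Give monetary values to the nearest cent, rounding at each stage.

CIF = EXW price + pre-shipment costs + freight + insurance
CIF = 303294.81 + 1529.38 + 160.61 + 779.62 + 2402.94 + 148.59 = 308315.95

CIF value: EUR 308315.95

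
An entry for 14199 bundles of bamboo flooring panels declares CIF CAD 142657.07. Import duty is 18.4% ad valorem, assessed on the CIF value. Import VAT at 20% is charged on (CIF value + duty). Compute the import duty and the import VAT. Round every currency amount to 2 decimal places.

Import duty: CAD 26248.90; import VAT: CAD 33781.19

Import duty = 142657.07 × 18.4% = 26248.90
VAT base = CIF + duty = 142657.07 + 26248.90 = 168905.97
Import VAT = 168905.97 × 20% = 33781.19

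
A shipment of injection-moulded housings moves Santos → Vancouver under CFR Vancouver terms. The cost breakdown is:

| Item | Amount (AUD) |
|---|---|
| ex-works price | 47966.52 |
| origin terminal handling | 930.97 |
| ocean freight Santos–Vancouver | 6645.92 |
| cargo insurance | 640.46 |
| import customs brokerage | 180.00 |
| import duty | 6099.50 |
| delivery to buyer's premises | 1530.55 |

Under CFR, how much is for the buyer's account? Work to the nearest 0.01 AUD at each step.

CFR: the seller pays costs through ocean freight to the destination port, but not insurance.
Seller's account: goods 47966.52 + origin terminal 930.97 + freight 6645.92 = 55543.41
Buyer's account: insurance 640.46 + brokerage 180.00 + duty 6099.50 + delivery 1530.55 = 8450.51

Buyer's account: AUD 8450.51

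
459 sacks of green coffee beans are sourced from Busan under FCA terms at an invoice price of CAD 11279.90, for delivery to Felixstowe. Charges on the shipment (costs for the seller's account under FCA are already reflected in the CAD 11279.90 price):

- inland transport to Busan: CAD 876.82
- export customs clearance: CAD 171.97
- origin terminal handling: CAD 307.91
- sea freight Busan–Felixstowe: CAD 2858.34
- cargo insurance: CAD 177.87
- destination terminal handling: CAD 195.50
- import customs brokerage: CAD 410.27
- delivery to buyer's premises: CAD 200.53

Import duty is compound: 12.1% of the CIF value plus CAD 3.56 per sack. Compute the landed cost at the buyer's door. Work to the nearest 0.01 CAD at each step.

FCA: the seller delivers export-cleared goods to the carrier; the buyer bears costs from that point.
Already in the invoice (seller's account under FCA): inland to port, export clearance — exclude.
CIF value = FCA price + origin terminal + freight + insurance = 11279.90 + 307.91 + 2858.34 + 177.87 = 14624.02
Ad valorem component: 14624.02 × 12.1% = 1769.51
Specific component: 459 × 3.56 = 1634.04
Import duty = 1769.51 + 1634.04 = 3403.55
Buyer bears: origin terminal 307.91 + freight 2858.34 + insurance 177.87 + destination terminal 195.50 + brokerage 410.27 + delivery 200.53 + duty 3403.55 = 7553.97
Landed cost = invoice 11279.90 + 7553.97 = 18833.87

Total landed cost: CAD 18833.87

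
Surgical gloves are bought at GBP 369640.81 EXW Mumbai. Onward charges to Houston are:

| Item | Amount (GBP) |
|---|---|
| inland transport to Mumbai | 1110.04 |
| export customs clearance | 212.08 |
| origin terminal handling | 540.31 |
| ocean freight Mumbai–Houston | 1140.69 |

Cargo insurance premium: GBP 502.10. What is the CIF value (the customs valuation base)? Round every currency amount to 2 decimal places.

CIF = EXW price + pre-shipment costs + freight + insurance
CIF = 369640.81 + 1110.04 + 212.08 + 540.31 + 1140.69 + 502.10 = 373146.03

CIF value: GBP 373146.03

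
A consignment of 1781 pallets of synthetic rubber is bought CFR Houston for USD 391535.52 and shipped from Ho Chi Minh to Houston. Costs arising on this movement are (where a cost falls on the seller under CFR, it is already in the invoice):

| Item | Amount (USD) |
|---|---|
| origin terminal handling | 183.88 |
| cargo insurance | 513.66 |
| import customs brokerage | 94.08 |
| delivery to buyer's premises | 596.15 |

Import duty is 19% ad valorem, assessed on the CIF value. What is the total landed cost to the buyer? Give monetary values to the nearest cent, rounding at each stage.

CFR: the seller pays costs through ocean freight to the destination port, but not insurance.
Already in the invoice (seller's account under CFR): origin terminal — exclude.
CIF value = CFR price + insurance = 391535.52 + 513.66 = 392049.18
Import duty = 392049.18 × 19% = 74489.34
Buyer bears: insurance 513.66 + brokerage 94.08 + delivery 596.15 + duty 74489.34 = 75693.23
Landed cost = invoice 391535.52 + 75693.23 = 467228.75

Total landed cost: USD 467228.75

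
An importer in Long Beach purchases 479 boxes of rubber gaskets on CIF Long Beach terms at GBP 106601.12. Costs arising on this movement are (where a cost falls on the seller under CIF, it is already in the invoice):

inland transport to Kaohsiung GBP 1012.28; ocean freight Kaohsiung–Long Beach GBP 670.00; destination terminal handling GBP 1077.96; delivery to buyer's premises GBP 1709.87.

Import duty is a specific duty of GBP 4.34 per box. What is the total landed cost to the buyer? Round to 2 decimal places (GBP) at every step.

CIF: the seller pays costs through ocean freight and marine insurance to the destination port.
Already in the invoice (seller's account under CIF): inland to port, freight — exclude.
The CIF price already equals the CIF value: 106601.12
Import duty = 479 × 4.34 = 2078.86
Buyer bears: destination terminal 1077.96 + delivery 1709.87 + duty 2078.86 = 4866.69
Landed cost = invoice 106601.12 + 4866.69 = 111467.81

Total landed cost: GBP 111467.81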